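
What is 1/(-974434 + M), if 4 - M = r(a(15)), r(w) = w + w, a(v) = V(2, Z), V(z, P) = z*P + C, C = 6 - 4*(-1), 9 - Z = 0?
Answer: -1/974486 ≈ -1.0262e-6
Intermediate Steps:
Z = 9 (Z = 9 - 1*0 = 9 + 0 = 9)
C = 10 (C = 6 + 4 = 10)
V(z, P) = 10 + P*z (V(z, P) = z*P + 10 = P*z + 10 = 10 + P*z)
a(v) = 28 (a(v) = 10 + 9*2 = 10 + 18 = 28)
r(w) = 2*w
M = -52 (M = 4 - 2*28 = 4 - 1*56 = 4 - 56 = -52)
1/(-974434 + M) = 1/(-974434 - 52) = 1/(-974486) = -1/974486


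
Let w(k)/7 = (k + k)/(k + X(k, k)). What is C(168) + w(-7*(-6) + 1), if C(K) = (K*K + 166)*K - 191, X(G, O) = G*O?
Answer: 104925245/22 ≈ 4.7693e+6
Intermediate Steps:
w(k) = 14*k/(k + k**2) (w(k) = 7*((k + k)/(k + k*k)) = 7*((2*k)/(k + k**2)) = 7*(2*k/(k + k**2)) = 14*k/(k + k**2))
C(K) = -191 + K*(166 + K**2) (C(K) = (K**2 + 166)*K - 191 = (166 + K**2)*K - 191 = K*(166 + K**2) - 191 = -191 + K*(166 + K**2))
C(168) + w(-7*(-6) + 1) = (-191 + 168**3 + 166*168) + 14/(1 + (-7*(-6) + 1)) = (-191 + 4741632 + 27888) + 14/(1 + (42 + 1)) = 4769329 + 14/(1 + 43) = 4769329 + 14/44 = 4769329 + 14*(1/44) = 4769329 + 7/22 = 104925245/22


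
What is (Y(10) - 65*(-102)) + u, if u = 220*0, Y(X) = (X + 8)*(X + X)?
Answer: 6990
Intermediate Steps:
Y(X) = 2*X*(8 + X) (Y(X) = (8 + X)*(2*X) = 2*X*(8 + X))
u = 0
(Y(10) - 65*(-102)) + u = (2*10*(8 + 10) - 65*(-102)) + 0 = (2*10*18 + 6630) + 0 = (360 + 6630) + 0 = 6990 + 0 = 6990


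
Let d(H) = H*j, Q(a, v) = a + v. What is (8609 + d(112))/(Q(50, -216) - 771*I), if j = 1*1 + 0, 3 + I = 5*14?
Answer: -8721/51823 ≈ -0.16828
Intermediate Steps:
I = 67 (I = -3 + 5*14 = -3 + 70 = 67)
j = 1 (j = 1 + 0 = 1)
d(H) = H (d(H) = H*1 = H)
(8609 + d(112))/(Q(50, -216) - 771*I) = (8609 + 112)/((50 - 216) - 771*67) = 8721/(-166 - 51657) = 8721/(-51823) = 8721*(-1/51823) = -8721/51823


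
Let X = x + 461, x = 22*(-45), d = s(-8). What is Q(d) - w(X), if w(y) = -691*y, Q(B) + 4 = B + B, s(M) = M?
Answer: -365559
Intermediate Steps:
d = -8
x = -990
Q(B) = -4 + 2*B (Q(B) = -4 + (B + B) = -4 + 2*B)
X = -529 (X = -990 + 461 = -529)
Q(d) - w(X) = (-4 + 2*(-8)) - (-691)*(-529) = (-4 - 16) - 1*365539 = -20 - 365539 = -365559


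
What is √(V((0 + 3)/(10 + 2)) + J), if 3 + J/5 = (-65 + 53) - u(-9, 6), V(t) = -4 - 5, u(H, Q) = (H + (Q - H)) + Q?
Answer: 12*I ≈ 12.0*I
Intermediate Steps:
u(H, Q) = 2*Q (u(H, Q) = Q + Q = 2*Q)
V(t) = -9
J = -135 (J = -15 + 5*((-65 + 53) - 2*6) = -15 + 5*(-12 - 1*12) = -15 + 5*(-12 - 12) = -15 + 5*(-24) = -15 - 120 = -135)
√(V((0 + 3)/(10 + 2)) + J) = √(-9 - 135) = √(-144) = 12*I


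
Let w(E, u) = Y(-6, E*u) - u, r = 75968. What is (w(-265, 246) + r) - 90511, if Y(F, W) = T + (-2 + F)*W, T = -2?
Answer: 506729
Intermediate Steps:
Y(F, W) = -2 + W*(-2 + F) (Y(F, W) = -2 + (-2 + F)*W = -2 + W*(-2 + F))
w(E, u) = -2 - u - 8*E*u (w(E, u) = (-2 - 2*E*u - 6*E*u) - u = (-2 - 8*E*u) - u = -2 - u - 8*E*u)
(w(-265, 246) + r) - 90511 = ((-2 - 1*246 - 8*(-265)*246) + 75968) - 90511 = ((-2 - 246 + 521520) + 75968) - 90511 = (521272 + 75968) - 90511 = 597240 - 90511 = 506729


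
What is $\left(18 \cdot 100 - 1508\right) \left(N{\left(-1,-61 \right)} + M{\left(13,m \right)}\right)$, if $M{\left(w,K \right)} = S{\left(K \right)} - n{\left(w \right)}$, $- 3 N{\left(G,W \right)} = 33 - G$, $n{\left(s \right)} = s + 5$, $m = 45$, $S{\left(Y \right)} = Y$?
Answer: $\frac{13724}{3} \approx 4574.7$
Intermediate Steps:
$n{\left(s \right)} = 5 + s$
$N{\left(G,W \right)} = -11 + \frac{G}{3}$ ($N{\left(G,W \right)} = - \frac{33 - G}{3} = -11 + \frac{G}{3}$)
$M{\left(w,K \right)} = -5 + K - w$ ($M{\left(w,K \right)} = K - \left(5 + w\right) = -5 + K - w$)
$\left(18 \cdot 100 - 1508\right) \left(N{\left(-1,-61 \right)} + M{\left(13,m \right)}\right) = \left(18 \cdot 100 - 1508\right) \left(\left(-11 + \frac{1}{3} \left(-1\right)\right) - -27\right) = \left(1800 - 1508\right) \left(\left(-11 - \frac{1}{3}\right) - -27\right) = 292 \left(- \frac{34}{3} + 27\right) = 292 \cdot \frac{47}{3} = \frac{13724}{3}$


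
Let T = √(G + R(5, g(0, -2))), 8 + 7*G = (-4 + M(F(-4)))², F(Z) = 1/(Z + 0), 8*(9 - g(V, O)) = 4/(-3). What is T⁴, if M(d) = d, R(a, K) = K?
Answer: 259081/2304 ≈ 112.45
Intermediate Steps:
g(V, O) = 55/6 (g(V, O) = 9 - 1/(2*(-3)) = 9 - (-1)/(2*3) = 9 - ⅛*(-4/3) = 9 + ⅙ = 55/6)
F(Z) = 1/Z
G = 23/16 (G = -8/7 + (-4 + 1/(-4))²/7 = -8/7 + (-4 - ¼)²/7 = -8/7 + (-17/4)²/7 = -8/7 + (⅐)*(289/16) = -8/7 + 289/112 = 23/16 ≈ 1.4375)
T = √1527/12 (T = √(23/16 + 55/6) = √(509/48) = √1527/12 ≈ 3.2564)
T⁴ = (√1527/12)⁴ = 259081/2304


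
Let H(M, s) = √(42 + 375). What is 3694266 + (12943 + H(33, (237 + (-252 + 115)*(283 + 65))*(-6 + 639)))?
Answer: 3707209 + √417 ≈ 3.7072e+6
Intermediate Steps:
H(M, s) = √417
3694266 + (12943 + H(33, (237 + (-252 + 115)*(283 + 65))*(-6 + 639))) = 3694266 + (12943 + √417) = 3707209 + √417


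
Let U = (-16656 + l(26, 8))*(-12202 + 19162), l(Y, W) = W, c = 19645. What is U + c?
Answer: -115850435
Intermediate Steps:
U = -115870080 (U = (-16656 + 8)*(-12202 + 19162) = -16648*6960 = -115870080)
U + c = -115870080 + 19645 = -115850435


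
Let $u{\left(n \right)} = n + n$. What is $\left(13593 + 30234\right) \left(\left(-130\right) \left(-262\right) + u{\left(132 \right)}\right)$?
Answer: $1504317948$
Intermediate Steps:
$u{\left(n \right)} = 2 n$
$\left(13593 + 30234\right) \left(\left(-130\right) \left(-262\right) + u{\left(132 \right)}\right) = \left(13593 + 30234\right) \left(\left(-130\right) \left(-262\right) + 2 \cdot 132\right) = 43827 \left(34060 + 264\right) = 43827 \cdot 34324 = 1504317948$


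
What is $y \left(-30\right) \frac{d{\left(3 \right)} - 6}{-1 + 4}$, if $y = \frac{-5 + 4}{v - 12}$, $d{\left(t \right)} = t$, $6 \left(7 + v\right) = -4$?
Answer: $\frac{90}{59} \approx 1.5254$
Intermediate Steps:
$v = - \frac{23}{3}$ ($v = -7 + \frac{1}{6} \left(-4\right) = -7 - \frac{2}{3} = - \frac{23}{3} \approx -7.6667$)
$y = \frac{3}{59}$ ($y = \frac{-5 + 4}{- \frac{23}{3} - 12} = - \frac{1}{- \frac{59}{3}} = \left(-1\right) \left(- \frac{3}{59}\right) = \frac{3}{59} \approx 0.050847$)
$y \left(-30\right) \frac{d{\left(3 \right)} - 6}{-1 + 4} = \frac{3}{59} \left(-30\right) \frac{3 - 6}{-1 + 4} = - \frac{90 \left(- \frac{3}{3}\right)}{59} = - \frac{90 \left(\left(-3\right) \frac{1}{3}\right)}{59} = \left(- \frac{90}{59}\right) \left(-1\right) = \frac{90}{59}$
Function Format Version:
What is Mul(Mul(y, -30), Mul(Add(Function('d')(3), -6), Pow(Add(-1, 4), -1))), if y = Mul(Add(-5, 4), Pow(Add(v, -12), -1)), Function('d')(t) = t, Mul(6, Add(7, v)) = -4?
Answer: Rational(90, 59) ≈ 1.5254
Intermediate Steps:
v = Rational(-23, 3) (v = Add(-7, Mul(Rational(1, 6), -4)) = Add(-7, Rational(-2, 3)) = Rational(-23, 3) ≈ -7.6667)
y = Rational(3, 59) (y = Mul(Add(-5, 4), Pow(Add(Rational(-23, 3), -12), -1)) = Mul(-1, Pow(Rational(-59, 3), -1)) = Mul(-1, Rational(-3, 59)) = Rational(3, 59) ≈ 0.050847)
Mul(Mul(y, -30), Mul(Add(Function('d')(3), -6), Pow(Add(-1, 4), -1))) = Mul(Mul(Rational(3, 59), -30), Mul(Add(3, -6), Pow(Add(-1, 4), -1))) = Mul(Rational(-90, 59), Mul(-3, Pow(3, -1))) = Mul(Rational(-90, 59), Mul(-3, Rational(1, 3))) = Mul(Rational(-90, 59), -1) = Rational(90, 59)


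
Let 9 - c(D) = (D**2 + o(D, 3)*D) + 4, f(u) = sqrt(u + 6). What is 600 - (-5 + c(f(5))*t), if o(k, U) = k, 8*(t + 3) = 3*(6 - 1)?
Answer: 4687/8 ≈ 585.88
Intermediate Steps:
t = -9/8 (t = -3 + (3*(6 - 1))/8 = -3 + (3*5)/8 = -3 + (1/8)*15 = -3 + 15/8 = -9/8 ≈ -1.1250)
f(u) = sqrt(6 + u)
c(D) = 5 - 2*D**2 (c(D) = 9 - ((D**2 + D*D) + 4) = 9 - ((D**2 + D**2) + 4) = 9 - (2*D**2 + 4) = 9 - (4 + 2*D**2) = 9 + (-4 - 2*D**2) = 5 - 2*D**2)
600 - (-5 + c(f(5))*t) = 600 - (-5 + (5 - 2*(sqrt(6 + 5))**2)*(-9/8)) = 600 - (-5 + (5 - 2*(sqrt(11))**2)*(-9/8)) = 600 - (-5 + (5 - 2*11)*(-9/8)) = 600 - (-5 + (5 - 22)*(-9/8)) = 600 - (-5 - 17*(-9/8)) = 600 - (-5 + 153/8) = 600 - 1*113/8 = 600 - 113/8 = 4687/8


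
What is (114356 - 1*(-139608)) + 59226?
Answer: 313190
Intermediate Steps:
(114356 - 1*(-139608)) + 59226 = (114356 + 139608) + 59226 = 253964 + 59226 = 313190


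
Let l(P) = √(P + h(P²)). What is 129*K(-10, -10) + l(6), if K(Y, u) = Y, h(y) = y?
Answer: -1290 + √42 ≈ -1283.5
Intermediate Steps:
l(P) = √(P + P²)
129*K(-10, -10) + l(6) = 129*(-10) + √(6*(1 + 6)) = -1290 + √(6*7) = -1290 + √42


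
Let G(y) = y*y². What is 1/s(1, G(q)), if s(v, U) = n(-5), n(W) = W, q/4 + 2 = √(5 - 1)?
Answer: -⅕ ≈ -0.20000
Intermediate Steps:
q = 0 (q = -8 + 4*√(5 - 1) = -8 + 4*√4 = -8 + 4*2 = -8 + 8 = 0)
G(y) = y³
s(v, U) = -5
1/s(1, G(q)) = 1/(-5) = -⅕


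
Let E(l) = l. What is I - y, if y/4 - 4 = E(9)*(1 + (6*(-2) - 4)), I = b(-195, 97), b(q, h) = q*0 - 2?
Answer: 522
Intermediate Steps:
b(q, h) = -2 (b(q, h) = 0 - 2 = -2)
I = -2
y = -524 (y = 16 + 4*(9*(1 + (6*(-2) - 4))) = 16 + 4*(9*(1 + (-12 - 4))) = 16 + 4*(9*(1 - 16)) = 16 + 4*(9*(-15)) = 16 + 4*(-135) = 16 - 540 = -524)
I - y = -2 - 1*(-524) = -2 + 524 = 522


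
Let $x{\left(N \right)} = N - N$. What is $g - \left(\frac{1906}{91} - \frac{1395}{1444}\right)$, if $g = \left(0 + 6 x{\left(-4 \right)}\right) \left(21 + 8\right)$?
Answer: $- \frac{2625319}{131404} \approx -19.979$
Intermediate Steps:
$x{\left(N \right)} = 0$
$g = 0$ ($g = \left(0 + 6 \cdot 0\right) \left(21 + 8\right) = \left(0 + 0\right) 29 = 0 \cdot 29 = 0$)
$g - \left(\frac{1906}{91} - \frac{1395}{1444}\right) = 0 - \left(\frac{1906}{91} - \frac{1395}{1444}\right) = 0 - \frac{2625319}{131404} = - \frac{2625319}{131404}$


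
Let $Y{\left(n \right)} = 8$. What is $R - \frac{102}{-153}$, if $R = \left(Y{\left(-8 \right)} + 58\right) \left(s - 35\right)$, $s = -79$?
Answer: $- \frac{22570}{3} \approx -7523.3$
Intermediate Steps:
$R = -7524$ ($R = \left(8 + 58\right) \left(-79 - 35\right) = 66 \left(-114\right) = -7524$)
$R - \frac{102}{-153} = -7524 - \frac{102}{-153} = -7524 - - \frac{2}{3} = -7524 + \frac{2}{3} = - \frac{22570}{3}$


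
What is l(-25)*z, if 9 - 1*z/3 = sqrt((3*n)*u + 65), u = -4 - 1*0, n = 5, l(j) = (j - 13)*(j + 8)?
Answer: 17442 - 1938*sqrt(5) ≈ 13109.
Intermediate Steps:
l(j) = (-13 + j)*(8 + j)
u = -4 (u = -4 + 0 = -4)
z = 27 - 3*sqrt(5) (z = 27 - 3*sqrt((3*5)*(-4) + 65) = 27 - 3*sqrt(15*(-4) + 65) = 27 - 3*sqrt(-60 + 65) = 27 - 3*sqrt(5) ≈ 20.292)
l(-25)*z = (-104 + (-25)**2 - 5*(-25))*(27 - 3*sqrt(5)) = (-104 + 625 + 125)*(27 - 3*sqrt(5)) = 646*(27 - 3*sqrt(5)) = 17442 - 1938*sqrt(5)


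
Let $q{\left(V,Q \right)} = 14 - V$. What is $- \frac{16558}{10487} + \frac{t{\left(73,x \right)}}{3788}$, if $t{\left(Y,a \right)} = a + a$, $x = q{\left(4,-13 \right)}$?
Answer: $- \frac{15627991}{9931189} \approx -1.5736$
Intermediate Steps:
$x = 10$ ($x = 14 - 4 = 10$)
$t{\left(Y,a \right)} = 2 a$
$- \frac{16558}{10487} + \frac{t{\left(73,x \right)}}{3788} = - \frac{16558}{10487} + \frac{2 \cdot 10}{3788} = \left(-16558\right) \frac{1}{10487} + 20 \cdot \frac{1}{3788} = - \frac{16558}{10487} + \frac{5}{947} = - \frac{15627991}{9931189}$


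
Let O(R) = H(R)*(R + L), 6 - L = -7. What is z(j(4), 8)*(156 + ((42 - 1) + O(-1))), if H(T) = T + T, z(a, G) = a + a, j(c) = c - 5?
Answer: -346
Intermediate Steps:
j(c) = -5 + c
z(a, G) = 2*a
H(T) = 2*T
L = 13 (L = 6 - 1*(-7) = 6 + 7 = 13)
O(R) = 2*R*(13 + R) (O(R) = (2*R)*(R + 13) = (2*R)*(13 + R) = 2*R*(13 + R))
z(j(4), 8)*(156 + ((42 - 1) + O(-1))) = (2*(-5 + 4))*(156 + ((42 - 1) + 2*(-1)*(13 - 1))) = (2*(-1))*(156 + (41 + 2*(-1)*12)) = -2*(156 + (41 - 24)) = -2*(156 + 17) = -2*173 = -346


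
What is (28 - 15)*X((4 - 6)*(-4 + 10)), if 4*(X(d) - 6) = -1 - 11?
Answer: 39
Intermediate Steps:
X(d) = 3 (X(d) = 6 + (-1 - 11)/4 = 6 + (¼)*(-12) = 6 - 3 = 3)
(28 - 15)*X((4 - 6)*(-4 + 10)) = (28 - 15)*3 = 13*3 = 39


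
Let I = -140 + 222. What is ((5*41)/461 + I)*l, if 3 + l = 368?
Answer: 13872555/461 ≈ 30092.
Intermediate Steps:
I = 82
l = 365 (l = -3 + 368 = 365)
((5*41)/461 + I)*l = ((5*41)/461 + 82)*365 = (205*(1/461) + 82)*365 = (205/461 + 82)*365 = (38007/461)*365 = 13872555/461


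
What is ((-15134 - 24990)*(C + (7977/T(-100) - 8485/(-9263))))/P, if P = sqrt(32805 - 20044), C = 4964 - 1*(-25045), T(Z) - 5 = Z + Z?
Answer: -103429297441116*sqrt(12761)/1097619185 ≈ -1.0645e+7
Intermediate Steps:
T(Z) = 5 + 2*Z (T(Z) = 5 + (Z + Z) = 5 + 2*Z)
C = 30009 (C = 4964 + 25045 = 30009)
P = sqrt(12761) ≈ 112.96
((-15134 - 24990)*(C + (7977/T(-100) - 8485/(-9263))))/P = ((-15134 - 24990)*(30009 + (7977/(5 + 2*(-100)) - 8485/(-9263))))/(sqrt(12761)) = (-40124*(30009 + (7977/(5 - 200) - 8485*(-1/9263))))*(sqrt(12761)/12761) = (-40124*(30009 + (7977/(-195) + 8485/9263)))*(sqrt(12761)/12761) = (-40124*(30009 + (7977*(-1/195) + 8485/9263)))*(sqrt(12761)/12761) = (-40124*(30009 + (-2659/65 + 8485/9263)))*(sqrt(12761)/12761) = (-40124*(30009 - 24078792/602095))*(sqrt(12761)/12761) = (-40124*18044190063/602095)*(sqrt(12761)/12761) = -103429297441116*sqrt(12761)/1097619185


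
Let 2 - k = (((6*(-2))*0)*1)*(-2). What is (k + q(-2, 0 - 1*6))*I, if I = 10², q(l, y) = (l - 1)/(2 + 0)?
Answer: 50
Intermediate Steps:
q(l, y) = -½ + l/2 (q(l, y) = (-1 + l)/2 = (-1 + l)*(½) = -½ + l/2)
I = 100
k = 2 (k = 2 - ((6*(-2))*0)*1*(-2) = 2 - -12*0*1*(-2) = 2 - 0*1*(-2) = 2 - 0*(-2) = 2 - 1*0 = 2 + 0 = 2)
(k + q(-2, 0 - 1*6))*I = (2 + (-½ + (½)*(-2)))*100 = (2 + (-½ - 1))*100 = (2 - 3/2)*100 = (½)*100 = 50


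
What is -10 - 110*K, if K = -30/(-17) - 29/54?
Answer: -66575/459 ≈ -145.04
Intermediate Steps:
K = 1127/918 (K = -30*(-1/17) - 29*1/54 = 30/17 - 29/54 = 1127/918 ≈ 1.2277)
-10 - 110*K = -10 - 110*1127/918 = -10 - 61985/459 = -66575/459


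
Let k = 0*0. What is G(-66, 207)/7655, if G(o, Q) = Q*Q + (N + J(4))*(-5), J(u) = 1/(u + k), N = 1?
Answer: 171371/30620 ≈ 5.5967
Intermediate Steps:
k = 0
J(u) = 1/u (J(u) = 1/(u + 0) = 1/u)
G(o, Q) = -25/4 + Q² (G(o, Q) = Q*Q + (1 + 1/4)*(-5) = Q² + (1 + ¼)*(-5) = Q² + (5/4)*(-5) = Q² - 25/4 = -25/4 + Q²)
G(-66, 207)/7655 = (-25/4 + 207²)/7655 = (-25/4 + 42849)*(1/7655) = (171371/4)*(1/7655) = 171371/30620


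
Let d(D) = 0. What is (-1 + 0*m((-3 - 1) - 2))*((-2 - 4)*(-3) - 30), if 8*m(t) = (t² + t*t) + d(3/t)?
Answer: 12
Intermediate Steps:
m(t) = t²/4 (m(t) = ((t² + t*t) + 0)/8 = ((t² + t²) + 0)/8 = (2*t² + 0)/8 = (2*t²)/8 = t²/4)
(-1 + 0*m((-3 - 1) - 2))*((-2 - 4)*(-3) - 30) = (-1 + 0*(((-3 - 1) - 2)²/4))*((-2 - 4)*(-3) - 30) = (-1 + 0*((-4 - 2)²/4))*(-6*(-3) - 30) = (-1 + 0*((¼)*(-6)²))*(18 - 30) = (-1 + 0*((¼)*36))*(-12) = (-1 + 0*9)*(-12) = (-1 + 0)*(-12) = -1*(-12) = 12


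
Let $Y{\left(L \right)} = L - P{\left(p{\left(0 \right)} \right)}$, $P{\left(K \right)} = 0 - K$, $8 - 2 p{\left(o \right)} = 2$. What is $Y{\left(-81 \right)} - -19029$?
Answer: $18951$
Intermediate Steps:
$p{\left(o \right)} = 3$ ($p{\left(o \right)} = 4 - 1 = 3$)
$P{\left(K \right)} = - K$
$Y{\left(L \right)} = 3 + L$ ($Y{\left(L \right)} = L - \left(-1\right) 3 = L - -3 = L + 3 = 3 + L$)
$Y{\left(-81 \right)} - -19029 = \left(3 - 81\right) - -19029 = -78 + 19029 = 18951$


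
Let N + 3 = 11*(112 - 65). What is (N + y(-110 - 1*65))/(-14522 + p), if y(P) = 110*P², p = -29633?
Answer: -3369264/44155 ≈ -76.305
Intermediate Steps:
N = 514 (N = -3 + 11*(112 - 65) = -3 + 11*47 = -3 + 517 = 514)
(N + y(-110 - 1*65))/(-14522 + p) = (514 + 110*(-110 - 1*65)²)/(-14522 - 29633) = (514 + 110*(-110 - 65)²)/(-44155) = (514 + 110*(-175)²)*(-1/44155) = (514 + 110*30625)*(-1/44155) = (514 + 3368750)*(-1/44155) = 3369264*(-1/44155) = -3369264/44155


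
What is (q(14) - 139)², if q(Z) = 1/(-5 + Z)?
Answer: 1562500/81 ≈ 19290.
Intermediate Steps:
(q(14) - 139)² = (1/(-5 + 14) - 139)² = (1/9 - 139)² = (⅑ - 139)² = (-1250/9)² = 1562500/81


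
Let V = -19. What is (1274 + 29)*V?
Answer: -24757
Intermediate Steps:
(1274 + 29)*V = (1274 + 29)*(-19) = 1303*(-19) = -24757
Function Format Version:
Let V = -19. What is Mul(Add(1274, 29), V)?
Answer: -24757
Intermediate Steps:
Mul(Add(1274, 29), V) = Mul(Add(1274, 29), -19) = Mul(1303, -19) = -24757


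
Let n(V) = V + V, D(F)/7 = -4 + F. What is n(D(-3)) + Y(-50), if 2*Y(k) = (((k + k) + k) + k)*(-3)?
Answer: 202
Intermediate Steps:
D(F) = -28 + 7*F (D(F) = 7*(-4 + F) = -28 + 7*F)
Y(k) = -6*k (Y(k) = ((((k + k) + k) + k)*(-3))/2 = (((2*k + k) + k)*(-3))/2 = ((3*k + k)*(-3))/2 = ((4*k)*(-3))/2 = (-12*k)/2 = -6*k)
n(V) = 2*V
n(D(-3)) + Y(-50) = 2*(-28 + 7*(-3)) - 6*(-50) = 2*(-28 - 21) + 300 = 2*(-49) + 300 = -98 + 300 = 202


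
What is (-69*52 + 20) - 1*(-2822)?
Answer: -746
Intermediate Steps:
(-69*52 + 20) - 1*(-2822) = (-3588 + 20) + 2822 = -3568 + 2822 = -746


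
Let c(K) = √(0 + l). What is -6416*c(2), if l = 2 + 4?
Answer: -6416*√6 ≈ -15716.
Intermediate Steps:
l = 6
c(K) = √6 (c(K) = √(0 + 6) = √6)
-6416*c(2) = -6416*√6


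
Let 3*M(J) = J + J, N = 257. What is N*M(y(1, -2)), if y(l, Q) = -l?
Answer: -514/3 ≈ -171.33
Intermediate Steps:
M(J) = 2*J/3 (M(J) = (J + J)/3 = (2*J)/3 = 2*J/3)
N*M(y(1, -2)) = 257*(2*(-1*1)/3) = 257*((2/3)*(-1)) = 257*(-2/3) = -514/3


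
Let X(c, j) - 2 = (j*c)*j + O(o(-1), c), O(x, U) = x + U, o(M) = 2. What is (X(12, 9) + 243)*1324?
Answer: 1629844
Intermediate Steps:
O(x, U) = U + x
X(c, j) = 4 + c + c*j**2 (X(c, j) = 2 + ((j*c)*j + (c + 2)) = 2 + ((c*j)*j + (2 + c)) = 2 + (c*j**2 + (2 + c)) = 2 + (2 + c + c*j**2) = 4 + c + c*j**2)
(X(12, 9) + 243)*1324 = ((4 + 12 + 12*9**2) + 243)*1324 = ((4 + 12 + 12*81) + 243)*1324 = ((4 + 12 + 972) + 243)*1324 = (988 + 243)*1324 = 1231*1324 = 1629844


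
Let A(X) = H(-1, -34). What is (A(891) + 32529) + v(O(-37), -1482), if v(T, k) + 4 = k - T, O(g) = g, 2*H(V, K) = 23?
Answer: 62183/2 ≈ 31092.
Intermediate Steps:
H(V, K) = 23/2 (H(V, K) = (1/2)*23 = 23/2)
v(T, k) = -4 + k - T (v(T, k) = -4 + (k - T) = -4 + k - T)
A(X) = 23/2
(A(891) + 32529) + v(O(-37), -1482) = (23/2 + 32529) + (-4 - 1482 - 1*(-37)) = 65081/2 + (-4 - 1482 + 37) = 65081/2 - 1449 = 62183/2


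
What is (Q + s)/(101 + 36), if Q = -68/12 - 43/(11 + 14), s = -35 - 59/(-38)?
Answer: -116377/390450 ≈ -0.29806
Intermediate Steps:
s = -1271/38 (s = -35 - 59*(-1/38) = -35 + 59/38 = -1271/38 ≈ -33.447)
Q = -554/75 (Q = -68*1/12 - 43/25 = -17/3 - 43*1/25 = -17/3 - 43/25 = -554/75 ≈ -7.3867)
(Q + s)/(101 + 36) = (-554/75 - 1271/38)/(101 + 36) = -116377/2850/137 = -116377/2850*1/137 = -116377/390450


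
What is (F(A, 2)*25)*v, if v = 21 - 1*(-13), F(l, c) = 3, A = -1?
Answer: 2550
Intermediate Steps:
v = 34 (v = 21 + 13 = 34)
(F(A, 2)*25)*v = (3*25)*34 = 75*34 = 2550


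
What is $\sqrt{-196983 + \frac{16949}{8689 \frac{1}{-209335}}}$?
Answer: $\frac{i \sqrt{45700700911178}}{8689} \approx 778.02 i$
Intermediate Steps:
$\sqrt{-196983 + \frac{16949}{8689 \frac{1}{-209335}}} = \sqrt{-196983 + \frac{16949}{8689 \left(- \frac{1}{209335}\right)}} = \sqrt{-196983 + \frac{16949}{- \frac{8689}{209335}}} = \sqrt{-196983 + 16949 \left(- \frac{209335}{8689}\right)} = \sqrt{-196983 - \frac{3548018915}{8689}} = \sqrt{- \frac{5259604202}{8689}} = \frac{i \sqrt{45700700911178}}{8689}$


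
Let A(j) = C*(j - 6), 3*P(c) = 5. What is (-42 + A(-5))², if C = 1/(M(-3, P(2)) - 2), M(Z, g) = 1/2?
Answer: 10816/9 ≈ 1201.8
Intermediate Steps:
P(c) = 5/3 (P(c) = (⅓)*5 = 5/3)
M(Z, g) = ½ (M(Z, g) = 1*(½) = ½)
C = -⅔ (C = 1/(½ - 2) = 1/(-3/2) = -⅔ ≈ -0.66667)
A(j) = 4 - 2*j/3 (A(j) = -2*(j - 6)/3 = -2*(-6 + j)/3 = 4 - 2*j/3)
(-42 + A(-5))² = (-42 + (4 - ⅔*(-5)))² = (-42 + (4 + 10/3))² = (-42 + 22/3)² = (-104/3)² = 10816/9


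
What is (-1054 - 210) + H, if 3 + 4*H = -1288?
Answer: -6347/4 ≈ -1586.8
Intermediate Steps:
H = -1291/4 (H = -¾ + (¼)*(-1288) = -¾ - 322 = -1291/4 ≈ -322.75)
(-1054 - 210) + H = (-1054 - 210) - 1291/4 = -1264 - 1291/4 = -6347/4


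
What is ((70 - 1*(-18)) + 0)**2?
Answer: 7744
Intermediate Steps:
((70 - 1*(-18)) + 0)**2 = ((70 + 18) + 0)**2 = (88 + 0)**2 = 88**2 = 7744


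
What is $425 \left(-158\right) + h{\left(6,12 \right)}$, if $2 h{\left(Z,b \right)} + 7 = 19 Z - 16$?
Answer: $- \frac{134209}{2} \approx -67105.0$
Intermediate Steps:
$h{\left(Z,b \right)} = - \frac{23}{2} + \frac{19 Z}{2}$ ($h{\left(Z,b \right)} = - \frac{7}{2} + \frac{19 Z - 16}{2} = - \frac{7}{2} + \frac{-16 + 19 Z}{2} = - \frac{7}{2} + \left(-8 + \frac{19 Z}{2}\right) = - \frac{23}{2} + \frac{19 Z}{2}$)
$425 \left(-158\right) + h{\left(6,12 \right)} = 425 \left(-158\right) + \left(- \frac{23}{2} + \frac{19}{2} \cdot 6\right) = -67150 + \left(- \frac{23}{2} + 57\right) = -67150 + \frac{91}{2} = - \frac{134209}{2}$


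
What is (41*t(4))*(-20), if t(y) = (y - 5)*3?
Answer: 2460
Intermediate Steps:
t(y) = -15 + 3*y (t(y) = (-5 + y)*3 = -15 + 3*y)
(41*t(4))*(-20) = (41*(-15 + 3*4))*(-20) = (41*(-15 + 12))*(-20) = (41*(-3))*(-20) = -123*(-20) = 2460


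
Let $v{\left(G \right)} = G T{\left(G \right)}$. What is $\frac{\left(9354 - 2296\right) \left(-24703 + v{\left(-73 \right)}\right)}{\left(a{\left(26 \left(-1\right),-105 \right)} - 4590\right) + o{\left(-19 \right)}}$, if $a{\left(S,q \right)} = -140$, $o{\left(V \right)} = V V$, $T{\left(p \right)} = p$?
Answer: $\frac{136741692}{4369} \approx 31298.0$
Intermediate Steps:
$v{\left(G \right)} = G^{2}$ ($v{\left(G \right)} = G G = G^{2}$)
$o{\left(V \right)} = V^{2}$
$\frac{\left(9354 - 2296\right) \left(-24703 + v{\left(-73 \right)}\right)}{\left(a{\left(26 \left(-1\right),-105 \right)} - 4590\right) + o{\left(-19 \right)}} = \frac{\left(9354 - 2296\right) \left(-24703 + \left(-73\right)^{2}\right)}{\left(-140 - 4590\right) + \left(-19\right)^{2}} = \frac{7058 \left(-24703 + 5329\right)}{-4730 + 361} = \frac{7058 \left(-19374\right)}{-4369} = \left(-136741692\right) \left(- \frac{1}{4369}\right) = \frac{136741692}{4369}$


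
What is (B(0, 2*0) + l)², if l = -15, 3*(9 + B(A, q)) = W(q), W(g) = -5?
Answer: 5929/9 ≈ 658.78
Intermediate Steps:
B(A, q) = -32/3 (B(A, q) = -9 + (⅓)*(-5) = -9 - 5/3 = -32/3)
(B(0, 2*0) + l)² = (-32/3 - 15)² = (-77/3)² = 5929/9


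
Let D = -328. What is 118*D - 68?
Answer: -38772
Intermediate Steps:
118*D - 68 = 118*(-328) - 68 = -38704 - 68 = -38772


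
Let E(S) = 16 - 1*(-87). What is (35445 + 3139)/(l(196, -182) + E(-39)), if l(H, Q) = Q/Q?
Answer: 371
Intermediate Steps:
E(S) = 103 (E(S) = 16 + 87 = 103)
l(H, Q) = 1
(35445 + 3139)/(l(196, -182) + E(-39)) = (35445 + 3139)/(1 + 103) = 38584/104 = 38584*(1/104) = 371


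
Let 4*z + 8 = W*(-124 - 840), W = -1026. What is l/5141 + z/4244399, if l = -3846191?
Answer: -307990529245/411706703 ≈ -748.08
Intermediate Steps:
z = 247264 (z = -2 + (-1026*(-124 - 840))/4 = -2 + (-1026*(-964))/4 = -2 + (¼)*989064 = -2 + 247266 = 247264)
l/5141 + z/4244399 = -3846191/5141 + 247264/4244399 = -307990529245/411706703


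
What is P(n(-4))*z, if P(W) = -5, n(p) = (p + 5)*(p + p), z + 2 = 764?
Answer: -3810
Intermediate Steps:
z = 762 (z = -2 + 764 = 762)
n(p) = 2*p*(5 + p) (n(p) = (5 + p)*(2*p) = 2*p*(5 + p))
P(n(-4))*z = -5*762 = -3810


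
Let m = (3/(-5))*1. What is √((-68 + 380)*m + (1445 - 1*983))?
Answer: √6870/5 ≈ 16.577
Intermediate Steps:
m = -⅗ (m = (3*(-⅕))*1 = -⅗*1 = -⅗ ≈ -0.60000)
√((-68 + 380)*m + (1445 - 1*983)) = √((-68 + 380)*(-⅗) + (1445 - 1*983)) = √(312*(-⅗) + (1445 - 983)) = √(-936/5 + 462) = √(1374/5) = √6870/5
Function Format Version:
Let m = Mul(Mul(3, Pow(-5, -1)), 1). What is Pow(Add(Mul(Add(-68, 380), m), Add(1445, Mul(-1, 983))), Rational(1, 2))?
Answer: Mul(Rational(1, 5), Pow(6870, Rational(1, 2))) ≈ 16.577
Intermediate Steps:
m = Rational(-3, 5) (m = Mul(Mul(3, Rational(-1, 5)), 1) = Mul(Rational(-3, 5), 1) = Rational(-3, 5) ≈ -0.60000)
Pow(Add(Mul(Add(-68, 380), m), Add(1445, Mul(-1, 983))), Rational(1, 2)) = Pow(Add(Mul(Add(-68, 380), Rational(-3, 5)), Add(1445, Mul(-1, 983))), Rational(1, 2)) = Pow(Add(Mul(312, Rational(-3, 5)), Add(1445, -983)), Rational(1, 2)) = Pow(Add(Rational(-936, 5), 462), Rational(1, 2)) = Pow(Rational(1374, 5), Rational(1, 2)) = Mul(Rational(1, 5), Pow(6870, Rational(1, 2)))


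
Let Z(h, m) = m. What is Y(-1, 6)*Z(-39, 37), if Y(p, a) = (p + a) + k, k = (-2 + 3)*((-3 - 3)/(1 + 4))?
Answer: 703/5 ≈ 140.60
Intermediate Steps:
k = -6/5 (k = 1*(-6/5) = -6/5 ≈ -1.2000)
Y(p, a) = -6/5 + a + p (Y(p, a) = (p + a) - 6/5 = (a + p) - 6/5 = -6/5 + a + p)
Y(-1, 6)*Z(-39, 37) = (-6/5 + 6 - 1)*37 = (19/5)*37 = 703/5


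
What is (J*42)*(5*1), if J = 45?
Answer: 9450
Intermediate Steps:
(J*42)*(5*1) = (45*42)*(5*1) = 1890*5 = 9450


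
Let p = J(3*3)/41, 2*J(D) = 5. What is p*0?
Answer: 0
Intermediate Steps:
J(D) = 5/2 (J(D) = (½)*5 = 5/2)
p = 5/82 (p = (5/2)/41 = (5/2)*(1/41) = 5/82 ≈ 0.060976)
p*0 = (5/82)*0 = 0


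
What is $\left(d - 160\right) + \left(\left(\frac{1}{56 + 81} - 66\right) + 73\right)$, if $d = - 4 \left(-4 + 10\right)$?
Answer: $- \frac{24248}{137} \approx -176.99$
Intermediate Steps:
$d = -24$ ($d = \left(-4\right) 6 = -24$)
$\left(d - 160\right) + \left(\left(\frac{1}{56 + 81} - 66\right) + 73\right) = \left(-24 - 160\right) + \left(\left(\frac{1}{56 + 81} - 66\right) + 73\right) = -184 + \left(\left(\frac{1}{137} - 66\right) + 73\right) = -184 + \left(- \frac{9041}{137} + 73\right) = -184 + \frac{960}{137} = - \frac{24248}{137}$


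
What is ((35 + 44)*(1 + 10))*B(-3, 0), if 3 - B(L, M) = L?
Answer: 5214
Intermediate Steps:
B(L, M) = 3 - L
((35 + 44)*(1 + 10))*B(-3, 0) = ((35 + 44)*(1 + 10))*(3 - 1*(-3)) = (79*11)*(3 + 3) = 869*6 = 5214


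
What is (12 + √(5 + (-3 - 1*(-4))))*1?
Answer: 12 + √6 ≈ 14.449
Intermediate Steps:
(12 + √(5 + (-3 - 1*(-4))))*1 = (12 + √(5 + (-3 + 4)))*1 = (12 + √(5 + 1))*1 = (12 + √6)*1 = 12 + √6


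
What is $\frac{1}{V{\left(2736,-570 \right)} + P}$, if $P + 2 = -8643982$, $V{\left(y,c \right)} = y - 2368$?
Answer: $- \frac{1}{8643616} \approx -1.1569 \cdot 10^{-7}$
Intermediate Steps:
$V{\left(y,c \right)} = -2368 + y$
$P = -8643984$ ($P = -2 - 8643982 = -8643984$)
$\frac{1}{V{\left(2736,-570 \right)} + P} = \frac{1}{\left(-2368 + 2736\right) - 8643984} = \frac{1}{368 - 8643984} = \frac{1}{-8643616} = - \frac{1}{8643616}$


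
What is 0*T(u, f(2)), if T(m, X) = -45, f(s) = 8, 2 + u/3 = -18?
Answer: 0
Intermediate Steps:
u = -60 (u = -6 + 3*(-18) = -6 - 54 = -60)
0*T(u, f(2)) = 0*(-45) = 0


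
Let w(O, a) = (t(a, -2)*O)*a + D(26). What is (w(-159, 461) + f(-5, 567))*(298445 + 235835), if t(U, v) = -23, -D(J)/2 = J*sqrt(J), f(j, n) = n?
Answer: 901033300320 - 27782560*sqrt(26) ≈ 9.0089e+11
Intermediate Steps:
D(J) = -2*J**(3/2) (D(J) = -2*J*sqrt(J) = -2*J**(3/2))
w(O, a) = -52*sqrt(26) - 23*O*a (w(O, a) = (-23*O)*a - 52*sqrt(26) = -23*O*a - 52*sqrt(26) = -52*sqrt(26) - 23*O*a)
(w(-159, 461) + f(-5, 567))*(298445 + 235835) = ((-52*sqrt(26) - 23*(-159)*461) + 567)*(298445 + 235835) = ((-52*sqrt(26) + 1685877) + 567)*534280 = ((1685877 - 52*sqrt(26)) + 567)*534280 = (1686444 - 52*sqrt(26))*534280 = 901033300320 - 27782560*sqrt(26)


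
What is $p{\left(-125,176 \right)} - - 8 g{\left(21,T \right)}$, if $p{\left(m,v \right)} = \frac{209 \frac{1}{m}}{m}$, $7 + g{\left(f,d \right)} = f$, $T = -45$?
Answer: $\frac{1750209}{15625} \approx 112.01$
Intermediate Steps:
$g{\left(f,d \right)} = -7 + f$
$p{\left(m,v \right)} = \frac{209}{m^{2}}$
$p{\left(-125,176 \right)} - - 8 g{\left(21,T \right)} = \frac{209}{15625} - - 8 \left(-7 + 21\right) = 209 \cdot \frac{1}{15625} - \left(-8\right) 14 = \frac{209}{15625} - -112 = \frac{209}{15625} + 112 = \frac{1750209}{15625}$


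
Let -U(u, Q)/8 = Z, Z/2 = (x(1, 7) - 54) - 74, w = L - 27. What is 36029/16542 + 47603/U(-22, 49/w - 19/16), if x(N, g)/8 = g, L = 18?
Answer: 46053013/1058688 ≈ 43.500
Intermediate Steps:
x(N, g) = 8*g
w = -9 (w = 18 - 27 = -9)
Z = -144 (Z = 2*((8*7 - 54) - 74) = 2*((56 - 54) - 74) = 2*(2 - 74) = 2*(-72) = -144)
U(u, Q) = 1152 (U(u, Q) = -8*(-144) = 1152)
36029/16542 + 47603/U(-22, 49/w - 19/16) = 36029/16542 + 47603/1152 = 46053013/1058688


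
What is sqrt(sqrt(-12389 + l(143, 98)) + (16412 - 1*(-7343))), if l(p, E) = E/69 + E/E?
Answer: sqrt(113097555 + 69*I*sqrt(58972506))/69 ≈ 154.13 + 0.36105*I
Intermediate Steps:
l(p, E) = 1 + E/69 (l(p, E) = E*(1/69) + 1 = E/69 + 1 = 1 + E/69)
sqrt(sqrt(-12389 + l(143, 98)) + (16412 - 1*(-7343))) = sqrt(sqrt(-12389 + (1 + (1/69)*98)) + (16412 - 1*(-7343))) = sqrt(sqrt(-12389 + (1 + 98/69)) + (16412 + 7343)) = sqrt(sqrt(-12389 + 167/69) + 23755) = sqrt(sqrt(-854674/69) + 23755) = sqrt(I*sqrt(58972506)/69 + 23755) = sqrt(23755 + I*sqrt(58972506)/69)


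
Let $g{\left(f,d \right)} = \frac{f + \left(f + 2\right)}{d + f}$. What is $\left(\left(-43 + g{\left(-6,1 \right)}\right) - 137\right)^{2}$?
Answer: $31684$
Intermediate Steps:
$g{\left(f,d \right)} = \frac{2 + 2 f}{d + f}$ ($g{\left(f,d \right)} = \frac{f + \left(2 + f\right)}{d + f} = \frac{2 + 2 f}{d + f}$)
$\left(\left(-43 + g{\left(-6,1 \right)}\right) - 137\right)^{2} = \left(\left(-43 + \frac{2 \left(1 - 6\right)}{1 - 6}\right) - 137\right)^{2} = \left(\left(-43 + 2 \frac{1}{-5} \left(-5\right)\right) - 137\right)^{2} = \left(\left(-43 + 2 \left(- \frac{1}{5}\right) \left(-5\right)\right) - 137\right)^{2} = \left(\left(-43 + 2\right) - 137\right)^{2} = \left(-41 - 137\right)^{2} = \left(-178\right)^{2} = 31684$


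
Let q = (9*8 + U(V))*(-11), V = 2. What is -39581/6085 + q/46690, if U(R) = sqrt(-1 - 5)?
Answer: -185285621/28410865 - 11*I*sqrt(6)/46690 ≈ -6.5216 - 0.00057709*I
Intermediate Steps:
U(R) = I*sqrt(6) (U(R) = sqrt(-6) = I*sqrt(6))
q = -792 - 11*I*sqrt(6) (q = (9*8 + I*sqrt(6))*(-11) = (72 + I*sqrt(6))*(-11) = -792 - 11*I*sqrt(6) ≈ -792.0 - 26.944*I)
-39581/6085 + q/46690 = -39581/6085 + (-792 - 11*I*sqrt(6))/46690 = -39581*1/6085 + (-792 - 11*I*sqrt(6))*(1/46690) = -39581/6085 + (-396/23345 - 11*I*sqrt(6)/46690) = -185285621/28410865 - 11*I*sqrt(6)/46690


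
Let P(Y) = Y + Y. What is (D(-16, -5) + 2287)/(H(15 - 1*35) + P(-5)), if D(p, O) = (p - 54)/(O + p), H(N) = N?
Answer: -6871/90 ≈ -76.344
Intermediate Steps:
P(Y) = 2*Y
D(p, O) = (-54 + p)/(O + p)
(D(-16, -5) + 2287)/(H(15 - 1*35) + P(-5)) = ((-54 - 16)/(-5 - 16) + 2287)/((15 - 1*35) + 2*(-5)) = (-70/(-21) + 2287)/((15 - 35) - 10) = (-1/21*(-70) + 2287)/(-20 - 10) = (10/3 + 2287)/(-30) = (6871/3)*(-1/30) = -6871/90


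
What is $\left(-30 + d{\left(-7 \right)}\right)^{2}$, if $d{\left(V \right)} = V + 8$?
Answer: $841$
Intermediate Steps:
$d{\left(V \right)} = 8 + V$
$\left(-30 + d{\left(-7 \right)}\right)^{2} = \left(-30 + \left(8 - 7\right)\right)^{2} = \left(-30 + 1\right)^{2} = \left(-29\right)^{2} = 841$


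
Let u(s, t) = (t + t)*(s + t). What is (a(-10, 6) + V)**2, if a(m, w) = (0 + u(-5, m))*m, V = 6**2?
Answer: 8785296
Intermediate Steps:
u(s, t) = 2*t*(s + t) (u(s, t) = (2*t)*(s + t) = 2*t*(s + t))
V = 36
a(m, w) = 2*m**2*(-5 + m) (a(m, w) = (0 + 2*m*(-5 + m))*m = (2*m*(-5 + m))*m = 2*m**2*(-5 + m))
(a(-10, 6) + V)**2 = (2*(-10)**2*(-5 - 10) + 36)**2 = (2*100*(-15) + 36)**2 = (-3000 + 36)**2 = (-2964)**2 = 8785296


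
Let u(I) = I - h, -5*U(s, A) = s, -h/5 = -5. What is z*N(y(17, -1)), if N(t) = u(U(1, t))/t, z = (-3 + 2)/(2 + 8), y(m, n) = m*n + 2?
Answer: -21/125 ≈ -0.16800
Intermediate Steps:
h = 25 (h = -5*(-5) = 25)
U(s, A) = -s/5
y(m, n) = 2 + m*n
z = -1/10 ≈ -0.10000
u(I) = -25 + I (u(I) = I - 1*25 = I - 25 = -25 + I)
N(t) = -126/(5*t) (N(t) = (-25 - 1/5*1)/t = (-25 - 1/5)/t = -126/(5*t))
z*N(y(17, -1)) = -(-63)/(25*(2 + 17*(-1))) = -(-63)/(25*(2 - 17)) = -(-63)/(25*(-15)) = -(-63)*(-1)/(25*15) = -1/10*42/25 = -21/125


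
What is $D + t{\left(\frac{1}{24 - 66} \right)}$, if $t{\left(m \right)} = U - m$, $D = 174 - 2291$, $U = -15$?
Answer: $- \frac{89543}{42} \approx -2132.0$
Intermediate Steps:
$D = -2117$
$t{\left(m \right)} = -15 - m$
$D + t{\left(\frac{1}{24 - 66} \right)} = -2117 - \left(15 + \frac{1}{24 - 66}\right) = -2117 - \frac{629}{42} = - \frac{89543}{42}$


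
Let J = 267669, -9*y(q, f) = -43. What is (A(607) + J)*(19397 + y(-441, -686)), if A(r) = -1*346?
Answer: 46678872968/9 ≈ 5.1865e+9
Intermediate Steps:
y(q, f) = 43/9 (y(q, f) = -⅑*(-43) = 43/9)
A(r) = -346
(A(607) + J)*(19397 + y(-441, -686)) = (-346 + 267669)*(19397 + 43/9) = 267323*(174616/9) = 46678872968/9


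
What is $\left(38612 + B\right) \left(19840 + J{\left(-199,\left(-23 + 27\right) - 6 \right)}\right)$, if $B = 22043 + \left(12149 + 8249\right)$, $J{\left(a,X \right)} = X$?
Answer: $1607929414$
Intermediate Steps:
$B = 42441$ ($B = 22043 + 20398 = 42441$)
$\left(38612 + B\right) \left(19840 + J{\left(-199,\left(-23 + 27\right) - 6 \right)}\right) = \left(38612 + 42441\right) \left(19840 + \left(\left(-23 + 27\right) - 6\right)\right) = 81053 \left(19840 + \left(4 - 6\right)\right) = 81053 \left(19840 - 2\right) = 81053 \cdot 19838 = 1607929414$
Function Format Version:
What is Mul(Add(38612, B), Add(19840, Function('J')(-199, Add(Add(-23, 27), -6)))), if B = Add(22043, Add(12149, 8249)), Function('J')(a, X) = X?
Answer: 1607929414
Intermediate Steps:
B = 42441 (B = Add(22043, 20398) = 42441)
Mul(Add(38612, B), Add(19840, Function('J')(-199, Add(Add(-23, 27), -6)))) = Mul(Add(38612, 42441), Add(19840, Add(Add(-23, 27), -6))) = Mul(81053, Add(19840, Add(4, -6))) = Mul(81053, Add(19840, -2)) = Mul(81053, 19838) = 1607929414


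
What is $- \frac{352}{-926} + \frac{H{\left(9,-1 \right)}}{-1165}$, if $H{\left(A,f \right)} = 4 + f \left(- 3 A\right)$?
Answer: $\frac{190687}{539395} \approx 0.35352$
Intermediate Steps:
$H{\left(A,f \right)} = 4 - 3 A f$
$- \frac{352}{-926} + \frac{H{\left(9,-1 \right)}}{-1165} = - \frac{352}{-926} + \frac{4 - 27 \left(-1\right)}{-1165} = \left(-352\right) \left(- \frac{1}{926}\right) + \left(4 + 27\right) \left(- \frac{1}{1165}\right) = \frac{176}{463} + 31 \left(- \frac{1}{1165}\right) = \frac{176}{463} - \frac{31}{1165} = \frac{190687}{539395}$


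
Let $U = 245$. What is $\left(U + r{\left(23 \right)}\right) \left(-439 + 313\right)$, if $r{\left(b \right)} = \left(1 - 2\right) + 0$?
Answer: $-30744$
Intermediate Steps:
$r{\left(b \right)} = -1$ ($r{\left(b \right)} = -1 + 0 = -1$)
$\left(U + r{\left(23 \right)}\right) \left(-439 + 313\right) = \left(245 - 1\right) \left(-439 + 313\right) = 244 \left(-126\right) = -30744$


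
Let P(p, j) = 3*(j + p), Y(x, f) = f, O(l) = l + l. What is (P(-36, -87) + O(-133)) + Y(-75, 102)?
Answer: -533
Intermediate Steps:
O(l) = 2*l
P(p, j) = 3*j + 3*p
(P(-36, -87) + O(-133)) + Y(-75, 102) = ((3*(-87) + 3*(-36)) + 2*(-133)) + 102 = ((-261 - 108) - 266) + 102 = (-369 - 266) + 102 = -635 + 102 = -533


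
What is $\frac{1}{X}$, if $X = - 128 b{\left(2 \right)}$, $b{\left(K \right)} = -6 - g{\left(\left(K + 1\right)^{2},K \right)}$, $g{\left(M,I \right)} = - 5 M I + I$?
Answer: $- \frac{1}{10496} \approx -9.5274 \cdot 10^{-5}$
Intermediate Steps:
$g{\left(M,I \right)} = I - 5 I M$ ($g{\left(M,I \right)} = - 5 I M + I = I - 5 I M$)
$b{\left(K \right)} = -6 - K \left(1 - 5 \left(1 + K\right)^{2}\right)$ ($b{\left(K \right)} = -6 - K \left(1 - 5 \left(K + 1\right)^{2}\right) = -6 - K \left(1 - 5 \left(1 + K\right)^{2}\right)$)
$X = -10496$ ($X = - 128 \left(-6 + 2 \left(-1 + 5 \left(1 + 2\right)^{2}\right)\right) = - 128 \left(-6 + 2 \left(-1 + 5 \cdot 3^{2}\right)\right) = - 128 \left(-6 + 2 \left(-1 + 5 \cdot 9\right)\right) = - 128 \left(-6 + 2 \left(-1 + 45\right)\right) = - 128 \left(-6 + 2 \cdot 44\right) = - 128 \left(-6 + 88\right) = \left(-128\right) 82 = -10496$)
$\frac{1}{X} = \frac{1}{-10496} = - \frac{1}{10496}$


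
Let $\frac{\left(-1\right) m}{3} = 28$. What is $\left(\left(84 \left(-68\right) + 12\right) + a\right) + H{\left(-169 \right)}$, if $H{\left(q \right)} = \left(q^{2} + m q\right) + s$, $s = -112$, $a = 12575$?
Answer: $49520$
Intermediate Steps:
$m = -84$ ($m = \left(-3\right) 28 = -84$)
$H{\left(q \right)} = -112 + q^{2} - 84 q$ ($H{\left(q \right)} = \left(q^{2} - 84 q\right) - 112 = -112 + q^{2} - 84 q$)
$\left(\left(84 \left(-68\right) + 12\right) + a\right) + H{\left(-169 \right)} = \left(\left(84 \left(-68\right) + 12\right) + 12575\right) - \left(-14084 - 28561\right) = \left(\left(-5712 + 12\right) + 12575\right) + \left(-112 + 28561 + 14196\right) = \left(-5700 + 12575\right) + 42645 = 6875 + 42645 = 49520$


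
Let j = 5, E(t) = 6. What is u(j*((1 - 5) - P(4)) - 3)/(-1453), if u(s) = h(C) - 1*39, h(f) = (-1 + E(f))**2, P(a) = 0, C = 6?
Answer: 14/1453 ≈ 0.0096352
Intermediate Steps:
h(f) = 25 (h(f) = (-1 + 6)**2 = 5**2 = 25)
u(s) = -14 (u(s) = 25 - 1*39 = 25 - 39 = -14)
u(j*((1 - 5) - P(4)) - 3)/(-1453) = -14/(-1453) = -14*(-1/1453) = 14/1453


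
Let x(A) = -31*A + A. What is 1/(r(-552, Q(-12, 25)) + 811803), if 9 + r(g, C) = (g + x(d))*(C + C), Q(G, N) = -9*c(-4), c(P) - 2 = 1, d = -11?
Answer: 1/823782 ≈ 1.2139e-6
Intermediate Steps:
c(P) = 3 (c(P) = 2 + 1 = 3)
x(A) = -30*A
Q(G, N) = -27 (Q(G, N) = -9*3 = -27)
r(g, C) = -9 + 2*C*(330 + g) (r(g, C) = -9 + (g - 30*(-11))*(C + C) = -9 + (g + 330)*(2*C) = -9 + (330 + g)*(2*C) = -9 + 2*C*(330 + g))
1/(r(-552, Q(-12, 25)) + 811803) = 1/((-9 + 660*(-27) + 2*(-27)*(-552)) + 811803) = 1/((-9 - 17820 + 29808) + 811803) = 1/(11979 + 811803) = 1/823782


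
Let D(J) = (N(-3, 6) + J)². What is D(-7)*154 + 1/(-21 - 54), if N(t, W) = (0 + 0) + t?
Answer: 1154999/75 ≈ 15400.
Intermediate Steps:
N(t, W) = t (N(t, W) = 0 + t = t)
D(J) = (-3 + J)²
D(-7)*154 + 1/(-21 - 54) = (-3 - 7)²*154 + 1/(-21 - 54) = (-10)²*154 + 1/(-75) = 100*154 - 1/75 = 15400 - 1/75 = 1154999/75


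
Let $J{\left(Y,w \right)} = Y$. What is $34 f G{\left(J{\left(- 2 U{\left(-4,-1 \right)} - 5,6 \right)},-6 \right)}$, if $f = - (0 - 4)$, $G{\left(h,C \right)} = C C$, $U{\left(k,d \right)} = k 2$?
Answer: $4896$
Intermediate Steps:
$U{\left(k,d \right)} = 2 k$
$G{\left(h,C \right)} = C^{2}$
$f = 4$ ($f = \left(-1\right) \left(-4\right) = 4$)
$34 f G{\left(J{\left(- 2 U{\left(-4,-1 \right)} - 5,6 \right)},-6 \right)} = 34 \cdot 4 \left(-6\right)^{2} = 136 \cdot 36 = 4896$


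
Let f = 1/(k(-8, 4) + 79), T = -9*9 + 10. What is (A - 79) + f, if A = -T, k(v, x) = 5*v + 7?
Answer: -367/46 ≈ -7.9783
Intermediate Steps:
k(v, x) = 7 + 5*v
T = -71 (T = -81 + 10 = -71)
f = 1/46 (f = 1/((7 + 5*(-8)) + 79) = 1/((7 - 40) + 79) = 1/(-33 + 79) = 1/46 ≈ 0.021739)
A = 71 (A = -1*(-71) = 71)
(A - 79) + f = (71 - 79) + 1/46 = -8 + 1/46 = -367/46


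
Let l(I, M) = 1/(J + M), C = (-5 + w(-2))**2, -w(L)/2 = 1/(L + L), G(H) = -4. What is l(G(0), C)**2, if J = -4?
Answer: 16/4225 ≈ 0.0037870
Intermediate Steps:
w(L) = -1/L (w(L) = -2/(L + L) = -2*1/(2*L) = -1/L)
C = 81/4 (C = (-5 - 1/(-2))**2 = (-5 - 1*(-1/2))**2 = (-5 + 1/2)**2 = (-9/2)**2 = 81/4 ≈ 20.250)
l(I, M) = 1/(-4 + M)
l(G(0), C)**2 = (1/(-4 + 81/4))**2 = (1/(65/4))**2 = (4/65)**2 = 16/4225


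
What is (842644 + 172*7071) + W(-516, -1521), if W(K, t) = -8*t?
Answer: 2071024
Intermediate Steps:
(842644 + 172*7071) + W(-516, -1521) = (842644 + 172*7071) - 8*(-1521) = (842644 + 1216212) + 12168 = 2058856 + 12168 = 2071024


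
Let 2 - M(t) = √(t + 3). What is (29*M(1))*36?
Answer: 0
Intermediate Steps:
M(t) = 2 - √(3 + t) (M(t) = 2 - √(t + 3) = 2 - √(3 + t))
(29*M(1))*36 = (29*(2 - √(3 + 1)))*36 = (29*(2 - √4))*36 = (29*(2 - 1*2))*36 = (29*(2 - 2))*36 = (29*0)*36 = 0*36 = 0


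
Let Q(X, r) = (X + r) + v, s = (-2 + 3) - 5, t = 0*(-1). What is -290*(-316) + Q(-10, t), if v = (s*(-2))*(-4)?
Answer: 91598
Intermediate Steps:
t = 0
s = -4 (s = 1 - 5 = -4)
v = -32 (v = -4*(-2)*(-4) = 8*(-4) = -32)
Q(X, r) = -32 + X + r (Q(X, r) = (X + r) - 32 = -32 + X + r)
-290*(-316) + Q(-10, t) = -290*(-316) + (-32 - 10 + 0) = 91640 - 42 = 91598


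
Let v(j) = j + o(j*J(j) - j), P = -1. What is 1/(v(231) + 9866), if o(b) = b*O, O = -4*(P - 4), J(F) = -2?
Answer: -1/3763 ≈ -0.00026575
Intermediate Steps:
O = 20 (O = -4*(-1 - 4) = -4*(-5) = 20)
o(b) = 20*b (o(b) = b*20 = 20*b)
v(j) = -59*j (v(j) = j + 20*(j*(-2) - j) = j + 20*(-2*j - j) = j + 20*(-3*j) = j - 60*j = -59*j)
1/(v(231) + 9866) = 1/(-59*231 + 9866) = 1/(-13629 + 9866) = 1/(-3763) = -1/3763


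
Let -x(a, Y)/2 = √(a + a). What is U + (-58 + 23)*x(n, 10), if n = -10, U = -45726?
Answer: -45726 + 140*I*√5 ≈ -45726.0 + 313.05*I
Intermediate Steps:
x(a, Y) = -2*√2*√a (x(a, Y) = -2*√(a + a) = -2*√2*√a)
U + (-58 + 23)*x(n, 10) = -45726 + (-58 + 23)*(-2*√2*√(-10)) = -45726 - (-70)*√2*I*√10 = -45726 - (-140)*I*√5 = -45726 + 140*I*√5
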